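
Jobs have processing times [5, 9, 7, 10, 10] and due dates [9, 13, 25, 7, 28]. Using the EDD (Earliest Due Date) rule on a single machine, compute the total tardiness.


Sort by due date (EDD order): [(10, 7), (5, 9), (9, 13), (7, 25), (10, 28)]
Compute completion times and tardiness:
  Job 1: p=10, d=7, C=10, tardiness=max(0,10-7)=3
  Job 2: p=5, d=9, C=15, tardiness=max(0,15-9)=6
  Job 3: p=9, d=13, C=24, tardiness=max(0,24-13)=11
  Job 4: p=7, d=25, C=31, tardiness=max(0,31-25)=6
  Job 5: p=10, d=28, C=41, tardiness=max(0,41-28)=13
Total tardiness = 39

39


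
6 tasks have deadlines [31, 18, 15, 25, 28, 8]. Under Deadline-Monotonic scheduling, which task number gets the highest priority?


Sort tasks by relative deadline (ascending):
  Task 6: deadline = 8
  Task 3: deadline = 15
  Task 2: deadline = 18
  Task 4: deadline = 25
  Task 5: deadline = 28
  Task 1: deadline = 31
Priority order (highest first): [6, 3, 2, 4, 5, 1]
Highest priority task = 6

6


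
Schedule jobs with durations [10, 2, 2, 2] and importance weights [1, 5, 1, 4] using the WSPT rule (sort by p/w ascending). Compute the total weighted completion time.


Compute p/w ratios and sort ascending (WSPT): [(2, 5), (2, 4), (2, 1), (10, 1)]
Compute weighted completion times:
  Job (p=2,w=5): C=2, w*C=5*2=10
  Job (p=2,w=4): C=4, w*C=4*4=16
  Job (p=2,w=1): C=6, w*C=1*6=6
  Job (p=10,w=1): C=16, w*C=1*16=16
Total weighted completion time = 48

48


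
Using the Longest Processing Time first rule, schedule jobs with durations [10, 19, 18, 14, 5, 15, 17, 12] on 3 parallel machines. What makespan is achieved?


Sort jobs in decreasing order (LPT): [19, 18, 17, 15, 14, 12, 10, 5]
Assign each job to the least loaded machine:
  Machine 1: jobs [19, 12, 10], load = 41
  Machine 2: jobs [18, 14, 5], load = 37
  Machine 3: jobs [17, 15], load = 32
Makespan = max load = 41

41


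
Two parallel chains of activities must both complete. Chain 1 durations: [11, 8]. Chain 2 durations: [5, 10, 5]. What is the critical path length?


Path A total = 11 + 8 = 19
Path B total = 5 + 10 + 5 = 20
Critical path = longest path = max(19, 20) = 20

20


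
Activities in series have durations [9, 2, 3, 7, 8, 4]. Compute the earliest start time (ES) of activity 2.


Activity 2 starts after activities 1 through 1 complete.
Predecessor durations: [9]
ES = 9 = 9

9


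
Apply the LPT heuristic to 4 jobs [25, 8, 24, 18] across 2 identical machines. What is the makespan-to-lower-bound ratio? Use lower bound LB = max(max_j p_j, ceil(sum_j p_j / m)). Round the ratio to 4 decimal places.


LPT order: [25, 24, 18, 8]
Machine loads after assignment: [33, 42]
LPT makespan = 42
Lower bound = max(max_job, ceil(total/2)) = max(25, 38) = 38
Ratio = 42 / 38 = 1.1053

1.1053


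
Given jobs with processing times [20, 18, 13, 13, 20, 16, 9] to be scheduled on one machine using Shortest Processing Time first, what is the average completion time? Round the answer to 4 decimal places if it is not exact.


Sort jobs by processing time (SPT order): [9, 13, 13, 16, 18, 20, 20]
Compute completion times sequentially:
  Job 1: processing = 9, completes at 9
  Job 2: processing = 13, completes at 22
  Job 3: processing = 13, completes at 35
  Job 4: processing = 16, completes at 51
  Job 5: processing = 18, completes at 69
  Job 6: processing = 20, completes at 89
  Job 7: processing = 20, completes at 109
Sum of completion times = 384
Average completion time = 384/7 = 54.8571

54.8571


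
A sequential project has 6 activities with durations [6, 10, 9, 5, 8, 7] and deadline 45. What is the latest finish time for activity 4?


LF(activity 4) = deadline - sum of successor durations
Successors: activities 5 through 6 with durations [8, 7]
Sum of successor durations = 15
LF = 45 - 15 = 30

30


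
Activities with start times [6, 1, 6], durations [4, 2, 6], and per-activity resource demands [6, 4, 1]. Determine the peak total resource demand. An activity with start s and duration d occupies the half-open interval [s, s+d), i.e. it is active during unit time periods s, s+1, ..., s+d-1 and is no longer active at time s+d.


Each activity i is active on [start_i, start_i + duration_i).
Compute total resource usage per time slot:
  t=0: active resources = [], total = 0
  t=1: active resources = [4], total = 4
  t=2: active resources = [4], total = 4
  t=3: active resources = [], total = 0
  t=4: active resources = [], total = 0
  t=5: active resources = [], total = 0
  t=6: active resources = [6, 1], total = 7
  t=7: active resources = [6, 1], total = 7
  t=8: active resources = [6, 1], total = 7
  t=9: active resources = [6, 1], total = 7
  t=10: active resources = [1], total = 1
  t=11: active resources = [1], total = 1
Peak resource demand = 7

7


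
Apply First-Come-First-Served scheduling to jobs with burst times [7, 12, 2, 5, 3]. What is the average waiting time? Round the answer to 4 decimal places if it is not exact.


FCFS order (as given): [7, 12, 2, 5, 3]
Waiting times:
  Job 1: wait = 0
  Job 2: wait = 7
  Job 3: wait = 19
  Job 4: wait = 21
  Job 5: wait = 26
Sum of waiting times = 73
Average waiting time = 73/5 = 14.6

14.6


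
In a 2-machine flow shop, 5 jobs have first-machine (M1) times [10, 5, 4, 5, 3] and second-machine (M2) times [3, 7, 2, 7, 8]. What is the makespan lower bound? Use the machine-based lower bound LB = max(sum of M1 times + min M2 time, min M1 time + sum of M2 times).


LB1 = sum(M1 times) + min(M2 times) = 27 + 2 = 29
LB2 = min(M1 times) + sum(M2 times) = 3 + 27 = 30
Lower bound = max(LB1, LB2) = max(29, 30) = 30

30


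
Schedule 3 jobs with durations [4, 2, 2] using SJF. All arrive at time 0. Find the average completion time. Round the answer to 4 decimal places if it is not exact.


SJF order (ascending): [2, 2, 4]
Completion times:
  Job 1: burst=2, C=2
  Job 2: burst=2, C=4
  Job 3: burst=4, C=8
Average completion = 14/3 = 4.6667

4.6667


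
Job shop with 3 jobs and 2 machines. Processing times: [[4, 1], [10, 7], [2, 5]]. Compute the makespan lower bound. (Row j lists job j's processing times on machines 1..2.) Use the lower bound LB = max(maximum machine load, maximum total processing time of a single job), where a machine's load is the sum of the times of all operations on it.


Machine loads:
  Machine 1: 4 + 10 + 2 = 16
  Machine 2: 1 + 7 + 5 = 13
Max machine load = 16
Job totals:
  Job 1: 5
  Job 2: 17
  Job 3: 7
Max job total = 17
Lower bound = max(16, 17) = 17

17


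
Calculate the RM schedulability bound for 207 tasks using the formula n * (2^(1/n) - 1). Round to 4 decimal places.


Compute 2^(1/207) = 1.0033541497
Subtract 1: 1.0033541497 - 1 = 0.0033541497
Multiply by n: 207 * 0.0033541497 = 0.6943089879
Round to 4 dp: 0.6943

0.6943


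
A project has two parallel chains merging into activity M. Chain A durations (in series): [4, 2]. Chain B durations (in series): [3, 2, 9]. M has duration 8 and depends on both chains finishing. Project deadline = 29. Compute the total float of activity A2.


Forward pass: ES(A2) = sum of predecessors on chain A = 4
EF = ES + duration = 4 + 2 = 6
Backward pass: LF(M) = deadline = 29; LS(M) = 29 - 8 = 21
LF(A2) = LS(M) - sum(successors on chain A) = 21 - 0 = 21
LS = LF - duration = 21 - 2 = 19
Total float = LS - ES = 19 - 4 = 15

15


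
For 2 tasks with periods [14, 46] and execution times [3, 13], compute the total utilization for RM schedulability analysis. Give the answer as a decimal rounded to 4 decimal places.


Compute individual utilizations (exact fractions):
  Task 1: C/T = 3/14 (approx. 0.2143)
  Task 2: C/T = 13/46 (approx. 0.2826)
Total utilization U = 3/14 + 13/46 = 80/161
Rounded to 4 decimal places: U = 0.4969
RM (Liu & Layland) bound for 2 tasks = 0.828427; compare with U = 80/161 (approx. 0.496894)
U <= bound, so schedulable by RM sufficient condition.

0.4969


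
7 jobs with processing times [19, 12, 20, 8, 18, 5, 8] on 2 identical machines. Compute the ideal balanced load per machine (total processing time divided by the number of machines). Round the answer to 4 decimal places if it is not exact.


Total processing time = 19 + 12 + 20 + 8 + 18 + 5 + 8 = 90
Number of machines = 2
Ideal balanced load = 90 / 2 = 45.0

45.0


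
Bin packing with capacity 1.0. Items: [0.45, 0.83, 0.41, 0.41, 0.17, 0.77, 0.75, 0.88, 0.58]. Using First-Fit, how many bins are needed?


Place items sequentially using First-Fit:
  Item 0.45 -> new Bin 1
  Item 0.83 -> new Bin 2
  Item 0.41 -> Bin 1 (now 0.86)
  Item 0.41 -> new Bin 3
  Item 0.17 -> Bin 2 (now 1.0)
  Item 0.77 -> new Bin 4
  Item 0.75 -> new Bin 5
  Item 0.88 -> new Bin 6
  Item 0.58 -> Bin 3 (now 0.99)
Total bins used = 6

6


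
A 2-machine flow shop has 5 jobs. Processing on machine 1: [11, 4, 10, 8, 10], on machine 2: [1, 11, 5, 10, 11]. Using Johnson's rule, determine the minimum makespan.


Apply Johnson's rule:
  Group 1 (a <= b): [(2, 4, 11), (4, 8, 10), (5, 10, 11)]
  Group 2 (a > b): [(3, 10, 5), (1, 11, 1)]
Optimal job order: [2, 4, 5, 3, 1]
Schedule:
  Job 2: M1 done at 4, M2 done at 15
  Job 4: M1 done at 12, M2 done at 25
  Job 5: M1 done at 22, M2 done at 36
  Job 3: M1 done at 32, M2 done at 41
  Job 1: M1 done at 43, M2 done at 44
Makespan = 44

44


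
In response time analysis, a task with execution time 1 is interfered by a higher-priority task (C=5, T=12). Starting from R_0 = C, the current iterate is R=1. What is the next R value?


R_next = C + ceil(R_prev / T_hp) * C_hp
ceil(1 / 12) = ceil(0.0833) = 1
Interference = 1 * 5 = 5
R_next = 1 + 5 = 6

6


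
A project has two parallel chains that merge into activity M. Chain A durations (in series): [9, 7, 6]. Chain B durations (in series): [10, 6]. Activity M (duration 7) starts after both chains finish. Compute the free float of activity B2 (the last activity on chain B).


ES(B2) = sum of predecessors on chain B = 10
EF(B2) = ES + duration = 10 + 6 = 16
Successor of B2 is M. ES(M) = max(sum(A), sum(B)) = max(22, 16) = 22
Free float = ES(successor) - EF(current) = 22 - 16 = 6

6


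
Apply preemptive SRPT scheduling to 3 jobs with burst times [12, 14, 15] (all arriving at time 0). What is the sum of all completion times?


Since all jobs arrive at t=0, SRPT equals SPT ordering.
SPT order: [12, 14, 15]
Completion times:
  Job 1: p=12, C=12
  Job 2: p=14, C=26
  Job 3: p=15, C=41
Total completion time = 12 + 26 + 41 = 79

79


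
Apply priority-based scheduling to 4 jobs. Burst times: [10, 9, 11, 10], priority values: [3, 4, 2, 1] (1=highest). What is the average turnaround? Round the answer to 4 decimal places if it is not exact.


Sort by priority (ascending = highest first):
Order: [(1, 10), (2, 11), (3, 10), (4, 9)]
Completion times:
  Priority 1, burst=10, C=10
  Priority 2, burst=11, C=21
  Priority 3, burst=10, C=31
  Priority 4, burst=9, C=40
Average turnaround = 102/4 = 25.5

25.5


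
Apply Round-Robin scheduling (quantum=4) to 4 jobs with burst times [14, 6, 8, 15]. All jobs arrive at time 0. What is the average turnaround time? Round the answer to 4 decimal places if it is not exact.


Time quantum = 4
Execution trace:
  J1 runs 4 units, time = 4
  J2 runs 4 units, time = 8
  J3 runs 4 units, time = 12
  J4 runs 4 units, time = 16
  J1 runs 4 units, time = 20
  J2 runs 2 units, time = 22
  J3 runs 4 units, time = 26
  J4 runs 4 units, time = 30
  J1 runs 4 units, time = 34
  J4 runs 4 units, time = 38
  J1 runs 2 units, time = 40
  J4 runs 3 units, time = 43
Finish times: [40, 22, 26, 43]
Average turnaround = 131/4 = 32.75

32.75


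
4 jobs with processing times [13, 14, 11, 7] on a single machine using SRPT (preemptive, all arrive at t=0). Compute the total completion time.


Since all jobs arrive at t=0, SRPT equals SPT ordering.
SPT order: [7, 11, 13, 14]
Completion times:
  Job 1: p=7, C=7
  Job 2: p=11, C=18
  Job 3: p=13, C=31
  Job 4: p=14, C=45
Total completion time = 7 + 18 + 31 + 45 = 101

101


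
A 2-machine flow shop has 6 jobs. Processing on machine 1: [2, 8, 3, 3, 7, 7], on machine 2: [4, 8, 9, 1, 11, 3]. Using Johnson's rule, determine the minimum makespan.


Apply Johnson's rule:
  Group 1 (a <= b): [(1, 2, 4), (3, 3, 9), (5, 7, 11), (2, 8, 8)]
  Group 2 (a > b): [(6, 7, 3), (4, 3, 1)]
Optimal job order: [1, 3, 5, 2, 6, 4]
Schedule:
  Job 1: M1 done at 2, M2 done at 6
  Job 3: M1 done at 5, M2 done at 15
  Job 5: M1 done at 12, M2 done at 26
  Job 2: M1 done at 20, M2 done at 34
  Job 6: M1 done at 27, M2 done at 37
  Job 4: M1 done at 30, M2 done at 38
Makespan = 38

38


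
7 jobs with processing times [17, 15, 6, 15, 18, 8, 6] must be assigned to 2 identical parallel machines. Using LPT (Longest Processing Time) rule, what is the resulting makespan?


Sort jobs in decreasing order (LPT): [18, 17, 15, 15, 8, 6, 6]
Assign each job to the least loaded machine:
  Machine 1: jobs [18, 15, 6, 6], load = 45
  Machine 2: jobs [17, 15, 8], load = 40
Makespan = max load = 45

45


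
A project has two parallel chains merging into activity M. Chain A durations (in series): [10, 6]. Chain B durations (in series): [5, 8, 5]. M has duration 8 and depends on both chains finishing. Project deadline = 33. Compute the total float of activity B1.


Forward pass: ES(B1) = sum of predecessors on chain B = 0
EF = ES + duration = 0 + 5 = 5
Backward pass: LF(M) = deadline = 33; LS(M) = 33 - 8 = 25
LF(B1) = LS(M) - sum(successors on chain B) = 25 - 13 = 12
LS = LF - duration = 12 - 5 = 7
Total float = LS - ES = 7 - 0 = 7

7


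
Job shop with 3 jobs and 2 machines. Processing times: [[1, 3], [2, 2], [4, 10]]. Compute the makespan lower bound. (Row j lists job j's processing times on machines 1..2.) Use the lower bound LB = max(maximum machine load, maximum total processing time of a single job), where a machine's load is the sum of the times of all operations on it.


Machine loads:
  Machine 1: 1 + 2 + 4 = 7
  Machine 2: 3 + 2 + 10 = 15
Max machine load = 15
Job totals:
  Job 1: 4
  Job 2: 4
  Job 3: 14
Max job total = 14
Lower bound = max(15, 14) = 15

15


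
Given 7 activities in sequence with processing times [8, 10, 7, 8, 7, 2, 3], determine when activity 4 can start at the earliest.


Activity 4 starts after activities 1 through 3 complete.
Predecessor durations: [8, 10, 7]
ES = 8 + 10 + 7 = 25

25


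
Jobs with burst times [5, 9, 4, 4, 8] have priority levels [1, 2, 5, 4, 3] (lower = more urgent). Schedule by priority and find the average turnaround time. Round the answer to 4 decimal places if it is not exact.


Sort by priority (ascending = highest first):
Order: [(1, 5), (2, 9), (3, 8), (4, 4), (5, 4)]
Completion times:
  Priority 1, burst=5, C=5
  Priority 2, burst=9, C=14
  Priority 3, burst=8, C=22
  Priority 4, burst=4, C=26
  Priority 5, burst=4, C=30
Average turnaround = 97/5 = 19.4

19.4


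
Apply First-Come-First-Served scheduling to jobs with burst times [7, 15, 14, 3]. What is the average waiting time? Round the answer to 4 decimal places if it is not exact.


FCFS order (as given): [7, 15, 14, 3]
Waiting times:
  Job 1: wait = 0
  Job 2: wait = 7
  Job 3: wait = 22
  Job 4: wait = 36
Sum of waiting times = 65
Average waiting time = 65/4 = 16.25

16.25


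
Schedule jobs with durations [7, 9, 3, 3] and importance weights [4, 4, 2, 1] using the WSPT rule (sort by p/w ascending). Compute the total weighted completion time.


Compute p/w ratios and sort ascending (WSPT): [(3, 2), (7, 4), (9, 4), (3, 1)]
Compute weighted completion times:
  Job (p=3,w=2): C=3, w*C=2*3=6
  Job (p=7,w=4): C=10, w*C=4*10=40
  Job (p=9,w=4): C=19, w*C=4*19=76
  Job (p=3,w=1): C=22, w*C=1*22=22
Total weighted completion time = 144

144


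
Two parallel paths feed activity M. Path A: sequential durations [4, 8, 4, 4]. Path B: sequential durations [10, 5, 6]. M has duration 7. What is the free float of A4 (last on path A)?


ES(A4) = sum of predecessors on chain A = 16
EF(A4) = ES + duration = 16 + 4 = 20
Successor of A4 is M. ES(M) = max(sum(A), sum(B)) = max(20, 21) = 21
Free float = ES(successor) - EF(current) = 21 - 20 = 1

1


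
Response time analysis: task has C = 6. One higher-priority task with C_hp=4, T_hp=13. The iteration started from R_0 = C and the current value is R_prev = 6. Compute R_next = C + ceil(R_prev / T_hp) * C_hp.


R_next = C + ceil(R_prev / T_hp) * C_hp
ceil(6 / 13) = ceil(0.4615) = 1
Interference = 1 * 4 = 4
R_next = 6 + 4 = 10

10


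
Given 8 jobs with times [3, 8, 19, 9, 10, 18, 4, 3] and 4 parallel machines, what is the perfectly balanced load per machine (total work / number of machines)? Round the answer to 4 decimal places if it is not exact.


Total processing time = 3 + 8 + 19 + 9 + 10 + 18 + 4 + 3 = 74
Number of machines = 4
Ideal balanced load = 74 / 4 = 18.5

18.5


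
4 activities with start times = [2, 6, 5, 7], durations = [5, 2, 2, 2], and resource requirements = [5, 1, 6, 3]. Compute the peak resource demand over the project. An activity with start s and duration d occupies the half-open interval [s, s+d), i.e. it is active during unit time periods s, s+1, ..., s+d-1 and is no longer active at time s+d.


Each activity i is active on [start_i, start_i + duration_i).
Compute total resource usage per time slot:
  t=0: active resources = [], total = 0
  t=1: active resources = [], total = 0
  t=2: active resources = [5], total = 5
  t=3: active resources = [5], total = 5
  t=4: active resources = [5], total = 5
  t=5: active resources = [5, 6], total = 11
  t=6: active resources = [5, 1, 6], total = 12
  t=7: active resources = [1, 3], total = 4
  t=8: active resources = [3], total = 3
Peak resource demand = 12

12


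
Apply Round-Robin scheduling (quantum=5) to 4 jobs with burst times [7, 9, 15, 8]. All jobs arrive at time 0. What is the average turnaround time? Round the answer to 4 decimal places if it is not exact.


Time quantum = 5
Execution trace:
  J1 runs 5 units, time = 5
  J2 runs 5 units, time = 10
  J3 runs 5 units, time = 15
  J4 runs 5 units, time = 20
  J1 runs 2 units, time = 22
  J2 runs 4 units, time = 26
  J3 runs 5 units, time = 31
  J4 runs 3 units, time = 34
  J3 runs 5 units, time = 39
Finish times: [22, 26, 39, 34]
Average turnaround = 121/4 = 30.25

30.25


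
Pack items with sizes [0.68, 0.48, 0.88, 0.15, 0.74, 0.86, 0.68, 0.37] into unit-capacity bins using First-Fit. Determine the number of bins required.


Place items sequentially using First-Fit:
  Item 0.68 -> new Bin 1
  Item 0.48 -> new Bin 2
  Item 0.88 -> new Bin 3
  Item 0.15 -> Bin 1 (now 0.83)
  Item 0.74 -> new Bin 4
  Item 0.86 -> new Bin 5
  Item 0.68 -> new Bin 6
  Item 0.37 -> Bin 2 (now 0.85)
Total bins used = 6

6


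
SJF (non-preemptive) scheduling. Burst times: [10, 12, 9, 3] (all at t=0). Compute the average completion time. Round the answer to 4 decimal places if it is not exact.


SJF order (ascending): [3, 9, 10, 12]
Completion times:
  Job 1: burst=3, C=3
  Job 2: burst=9, C=12
  Job 3: burst=10, C=22
  Job 4: burst=12, C=34
Average completion = 71/4 = 17.75

17.75


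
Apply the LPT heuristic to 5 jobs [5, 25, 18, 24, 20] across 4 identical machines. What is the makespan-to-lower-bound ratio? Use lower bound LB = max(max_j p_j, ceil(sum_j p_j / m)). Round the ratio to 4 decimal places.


LPT order: [25, 24, 20, 18, 5]
Machine loads after assignment: [25, 24, 20, 23]
LPT makespan = 25
Lower bound = max(max_job, ceil(total/4)) = max(25, 23) = 25
Ratio = 25 / 25 = 1.0

1.0


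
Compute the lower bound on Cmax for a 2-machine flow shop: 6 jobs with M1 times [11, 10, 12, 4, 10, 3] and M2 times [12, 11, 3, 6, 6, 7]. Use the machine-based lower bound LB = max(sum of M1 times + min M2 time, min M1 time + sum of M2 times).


LB1 = sum(M1 times) + min(M2 times) = 50 + 3 = 53
LB2 = min(M1 times) + sum(M2 times) = 3 + 45 = 48
Lower bound = max(LB1, LB2) = max(53, 48) = 53

53


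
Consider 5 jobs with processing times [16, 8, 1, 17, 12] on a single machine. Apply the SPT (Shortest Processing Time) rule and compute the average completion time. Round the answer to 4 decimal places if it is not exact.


Sort jobs by processing time (SPT order): [1, 8, 12, 16, 17]
Compute completion times sequentially:
  Job 1: processing = 1, completes at 1
  Job 2: processing = 8, completes at 9
  Job 3: processing = 12, completes at 21
  Job 4: processing = 16, completes at 37
  Job 5: processing = 17, completes at 54
Sum of completion times = 122
Average completion time = 122/5 = 24.4

24.4


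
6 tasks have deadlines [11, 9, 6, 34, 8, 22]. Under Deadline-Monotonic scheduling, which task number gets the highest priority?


Sort tasks by relative deadline (ascending):
  Task 3: deadline = 6
  Task 5: deadline = 8
  Task 2: deadline = 9
  Task 1: deadline = 11
  Task 6: deadline = 22
  Task 4: deadline = 34
Priority order (highest first): [3, 5, 2, 1, 6, 4]
Highest priority task = 3

3


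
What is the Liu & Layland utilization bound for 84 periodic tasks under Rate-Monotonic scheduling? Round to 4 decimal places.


Compute 2^(1/84) = 1.0082858917
Subtract 1: 1.0082858917 - 1 = 0.0082858917
Multiply by n: 84 * 0.0082858917 = 0.6960149028
Round to 4 dp: 0.6960

0.6960


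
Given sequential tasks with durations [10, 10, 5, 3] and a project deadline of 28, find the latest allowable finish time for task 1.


LF(activity 1) = deadline - sum of successor durations
Successors: activities 2 through 4 with durations [10, 5, 3]
Sum of successor durations = 18
LF = 28 - 18 = 10

10


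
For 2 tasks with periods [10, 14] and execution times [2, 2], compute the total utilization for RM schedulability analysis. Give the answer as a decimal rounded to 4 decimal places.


Compute individual utilizations (exact fractions):
  Task 1: C/T = 2/10 = 1/5 (approx. 0.2)
  Task 2: C/T = 2/14 = 1/7 (approx. 0.1429)
Total utilization U = 1/5 + 1/7 = 12/35
Rounded to 4 decimal places: U = 0.3429
RM (Liu & Layland) bound for 2 tasks = 0.828427; compare with U = 12/35 (approx. 0.342857)
U <= bound, so schedulable by RM sufficient condition.

0.3429


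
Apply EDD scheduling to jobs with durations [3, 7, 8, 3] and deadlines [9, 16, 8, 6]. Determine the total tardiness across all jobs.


Sort by due date (EDD order): [(3, 6), (8, 8), (3, 9), (7, 16)]
Compute completion times and tardiness:
  Job 1: p=3, d=6, C=3, tardiness=max(0,3-6)=0
  Job 2: p=8, d=8, C=11, tardiness=max(0,11-8)=3
  Job 3: p=3, d=9, C=14, tardiness=max(0,14-9)=5
  Job 4: p=7, d=16, C=21, tardiness=max(0,21-16)=5
Total tardiness = 13

13


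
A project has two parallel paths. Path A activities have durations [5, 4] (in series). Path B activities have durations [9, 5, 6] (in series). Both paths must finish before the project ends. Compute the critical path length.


Path A total = 5 + 4 = 9
Path B total = 9 + 5 + 6 = 20
Critical path = longest path = max(9, 20) = 20

20


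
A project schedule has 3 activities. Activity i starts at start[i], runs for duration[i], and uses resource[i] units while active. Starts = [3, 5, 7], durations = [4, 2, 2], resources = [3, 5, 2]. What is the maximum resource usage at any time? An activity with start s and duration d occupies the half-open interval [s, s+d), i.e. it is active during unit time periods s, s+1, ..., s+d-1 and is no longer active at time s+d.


Each activity i is active on [start_i, start_i + duration_i).
Compute total resource usage per time slot:
  t=0: active resources = [], total = 0
  t=1: active resources = [], total = 0
  t=2: active resources = [], total = 0
  t=3: active resources = [3], total = 3
  t=4: active resources = [3], total = 3
  t=5: active resources = [3, 5], total = 8
  t=6: active resources = [3, 5], total = 8
  t=7: active resources = [2], total = 2
  t=8: active resources = [2], total = 2
Peak resource demand = 8

8


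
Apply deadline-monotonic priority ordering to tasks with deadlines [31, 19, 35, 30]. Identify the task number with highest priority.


Sort tasks by relative deadline (ascending):
  Task 2: deadline = 19
  Task 4: deadline = 30
  Task 1: deadline = 31
  Task 3: deadline = 35
Priority order (highest first): [2, 4, 1, 3]
Highest priority task = 2

2


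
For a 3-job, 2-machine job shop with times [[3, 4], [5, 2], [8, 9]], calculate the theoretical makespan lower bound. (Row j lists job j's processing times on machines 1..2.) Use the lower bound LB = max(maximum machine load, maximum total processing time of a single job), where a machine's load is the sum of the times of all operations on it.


Machine loads:
  Machine 1: 3 + 5 + 8 = 16
  Machine 2: 4 + 2 + 9 = 15
Max machine load = 16
Job totals:
  Job 1: 7
  Job 2: 7
  Job 3: 17
Max job total = 17
Lower bound = max(16, 17) = 17

17


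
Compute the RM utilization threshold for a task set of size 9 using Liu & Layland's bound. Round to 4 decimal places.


Compute 2^(1/9) = 1.0800597389
Subtract 1: 1.0800597389 - 1 = 0.0800597389
Multiply by n: 9 * 0.0800597389 = 0.7205376501
Round to 4 dp: 0.7205

0.7205


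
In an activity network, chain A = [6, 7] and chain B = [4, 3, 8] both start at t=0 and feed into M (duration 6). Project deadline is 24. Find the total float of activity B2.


Forward pass: ES(B2) = sum of predecessors on chain B = 4
EF = ES + duration = 4 + 3 = 7
Backward pass: LF(M) = deadline = 24; LS(M) = 24 - 6 = 18
LF(B2) = LS(M) - sum(successors on chain B) = 18 - 8 = 10
LS = LF - duration = 10 - 3 = 7
Total float = LS - ES = 7 - 4 = 3

3


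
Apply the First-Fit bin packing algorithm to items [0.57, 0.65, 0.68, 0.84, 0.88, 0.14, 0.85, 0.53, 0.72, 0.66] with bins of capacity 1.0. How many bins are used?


Place items sequentially using First-Fit:
  Item 0.57 -> new Bin 1
  Item 0.65 -> new Bin 2
  Item 0.68 -> new Bin 3
  Item 0.84 -> new Bin 4
  Item 0.88 -> new Bin 5
  Item 0.14 -> Bin 1 (now 0.71)
  Item 0.85 -> new Bin 6
  Item 0.53 -> new Bin 7
  Item 0.72 -> new Bin 8
  Item 0.66 -> new Bin 9
Total bins used = 9

9


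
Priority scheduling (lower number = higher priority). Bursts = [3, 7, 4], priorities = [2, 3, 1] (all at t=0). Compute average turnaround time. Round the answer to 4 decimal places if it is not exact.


Sort by priority (ascending = highest first):
Order: [(1, 4), (2, 3), (3, 7)]
Completion times:
  Priority 1, burst=4, C=4
  Priority 2, burst=3, C=7
  Priority 3, burst=7, C=14
Average turnaround = 25/3 = 8.3333

8.3333


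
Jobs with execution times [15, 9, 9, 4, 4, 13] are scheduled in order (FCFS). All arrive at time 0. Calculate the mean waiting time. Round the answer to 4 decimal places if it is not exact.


FCFS order (as given): [15, 9, 9, 4, 4, 13]
Waiting times:
  Job 1: wait = 0
  Job 2: wait = 15
  Job 3: wait = 24
  Job 4: wait = 33
  Job 5: wait = 37
  Job 6: wait = 41
Sum of waiting times = 150
Average waiting time = 150/6 = 25.0

25.0


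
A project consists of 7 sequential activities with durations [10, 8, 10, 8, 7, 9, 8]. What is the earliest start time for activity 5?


Activity 5 starts after activities 1 through 4 complete.
Predecessor durations: [10, 8, 10, 8]
ES = 10 + 8 + 10 + 8 = 36

36


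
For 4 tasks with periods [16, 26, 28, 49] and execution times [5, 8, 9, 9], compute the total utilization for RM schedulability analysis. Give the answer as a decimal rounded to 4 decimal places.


Compute individual utilizations (exact fractions):
  Task 1: C/T = 5/16 (approx. 0.3125)
  Task 2: C/T = 8/26 = 4/13 (approx. 0.3077)
  Task 3: C/T = 9/28 (approx. 0.3214)
  Task 4: C/T = 9/49 (approx. 0.1837)
Total utilization U = 5/16 + 4/13 + 9/28 + 9/49 = 11469/10192
Rounded to 4 decimal places: U = 1.1253
RM (Liu & Layland) bound for 4 tasks = 0.756828; compare with U = 11469/10192 (approx. 1.125294)
U > 1, so the task set is not schedulable (processor overloaded).

1.1253


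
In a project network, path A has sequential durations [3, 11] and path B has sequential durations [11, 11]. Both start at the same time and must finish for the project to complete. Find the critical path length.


Path A total = 3 + 11 = 14
Path B total = 11 + 11 = 22
Critical path = longest path = max(14, 22) = 22

22


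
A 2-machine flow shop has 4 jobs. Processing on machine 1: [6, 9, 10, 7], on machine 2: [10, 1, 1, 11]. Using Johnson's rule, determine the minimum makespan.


Apply Johnson's rule:
  Group 1 (a <= b): [(1, 6, 10), (4, 7, 11)]
  Group 2 (a > b): [(2, 9, 1), (3, 10, 1)]
Optimal job order: [1, 4, 2, 3]
Schedule:
  Job 1: M1 done at 6, M2 done at 16
  Job 4: M1 done at 13, M2 done at 27
  Job 2: M1 done at 22, M2 done at 28
  Job 3: M1 done at 32, M2 done at 33
Makespan = 33

33


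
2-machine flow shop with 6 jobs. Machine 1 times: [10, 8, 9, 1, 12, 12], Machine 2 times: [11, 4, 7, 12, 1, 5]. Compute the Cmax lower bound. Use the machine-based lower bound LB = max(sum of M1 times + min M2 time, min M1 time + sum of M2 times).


LB1 = sum(M1 times) + min(M2 times) = 52 + 1 = 53
LB2 = min(M1 times) + sum(M2 times) = 1 + 40 = 41
Lower bound = max(LB1, LB2) = max(53, 41) = 53

53


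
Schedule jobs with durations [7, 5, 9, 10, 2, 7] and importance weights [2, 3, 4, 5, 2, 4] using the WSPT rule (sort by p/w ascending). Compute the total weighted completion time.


Compute p/w ratios and sort ascending (WSPT): [(2, 2), (5, 3), (7, 4), (10, 5), (9, 4), (7, 2)]
Compute weighted completion times:
  Job (p=2,w=2): C=2, w*C=2*2=4
  Job (p=5,w=3): C=7, w*C=3*7=21
  Job (p=7,w=4): C=14, w*C=4*14=56
  Job (p=10,w=5): C=24, w*C=5*24=120
  Job (p=9,w=4): C=33, w*C=4*33=132
  Job (p=7,w=2): C=40, w*C=2*40=80
Total weighted completion time = 413

413


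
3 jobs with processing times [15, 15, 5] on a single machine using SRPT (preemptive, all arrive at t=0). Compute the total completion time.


Since all jobs arrive at t=0, SRPT equals SPT ordering.
SPT order: [5, 15, 15]
Completion times:
  Job 1: p=5, C=5
  Job 2: p=15, C=20
  Job 3: p=15, C=35
Total completion time = 5 + 20 + 35 = 60

60


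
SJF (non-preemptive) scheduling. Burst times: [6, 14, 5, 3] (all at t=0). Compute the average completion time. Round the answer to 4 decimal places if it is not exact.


SJF order (ascending): [3, 5, 6, 14]
Completion times:
  Job 1: burst=3, C=3
  Job 2: burst=5, C=8
  Job 3: burst=6, C=14
  Job 4: burst=14, C=28
Average completion = 53/4 = 13.25

13.25


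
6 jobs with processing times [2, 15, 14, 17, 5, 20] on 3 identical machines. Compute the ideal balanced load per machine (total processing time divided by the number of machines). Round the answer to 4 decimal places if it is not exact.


Total processing time = 2 + 15 + 14 + 17 + 5 + 20 = 73
Number of machines = 3
Ideal balanced load = 73 / 3 = 24.3333

24.3333


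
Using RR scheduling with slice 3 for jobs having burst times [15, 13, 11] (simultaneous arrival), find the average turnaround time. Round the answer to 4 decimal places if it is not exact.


Time quantum = 3
Execution trace:
  J1 runs 3 units, time = 3
  J2 runs 3 units, time = 6
  J3 runs 3 units, time = 9
  J1 runs 3 units, time = 12
  J2 runs 3 units, time = 15
  J3 runs 3 units, time = 18
  J1 runs 3 units, time = 21
  J2 runs 3 units, time = 24
  J3 runs 3 units, time = 27
  J1 runs 3 units, time = 30
  J2 runs 3 units, time = 33
  J3 runs 2 units, time = 35
  J1 runs 3 units, time = 38
  J2 runs 1 units, time = 39
Finish times: [38, 39, 35]
Average turnaround = 112/3 = 37.3333

37.3333


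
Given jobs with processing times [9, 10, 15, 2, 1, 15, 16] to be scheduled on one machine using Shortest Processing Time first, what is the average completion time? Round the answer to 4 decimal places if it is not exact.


Sort jobs by processing time (SPT order): [1, 2, 9, 10, 15, 15, 16]
Compute completion times sequentially:
  Job 1: processing = 1, completes at 1
  Job 2: processing = 2, completes at 3
  Job 3: processing = 9, completes at 12
  Job 4: processing = 10, completes at 22
  Job 5: processing = 15, completes at 37
  Job 6: processing = 15, completes at 52
  Job 7: processing = 16, completes at 68
Sum of completion times = 195
Average completion time = 195/7 = 27.8571

27.8571


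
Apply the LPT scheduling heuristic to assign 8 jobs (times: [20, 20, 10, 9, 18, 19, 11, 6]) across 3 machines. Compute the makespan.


Sort jobs in decreasing order (LPT): [20, 20, 19, 18, 11, 10, 9, 6]
Assign each job to the least loaded machine:
  Machine 1: jobs [20, 11, 6], load = 37
  Machine 2: jobs [20, 10, 9], load = 39
  Machine 3: jobs [19, 18], load = 37
Makespan = max load = 39

39


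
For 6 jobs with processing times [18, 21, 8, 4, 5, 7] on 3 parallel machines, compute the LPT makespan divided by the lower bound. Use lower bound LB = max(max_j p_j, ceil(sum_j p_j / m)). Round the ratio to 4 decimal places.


LPT order: [21, 18, 8, 7, 5, 4]
Machine loads after assignment: [21, 22, 20]
LPT makespan = 22
Lower bound = max(max_job, ceil(total/3)) = max(21, 21) = 21
Ratio = 22 / 21 = 1.0476

1.0476


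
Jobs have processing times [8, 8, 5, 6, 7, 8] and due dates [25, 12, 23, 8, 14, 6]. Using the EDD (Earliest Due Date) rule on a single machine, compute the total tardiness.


Sort by due date (EDD order): [(8, 6), (6, 8), (8, 12), (7, 14), (5, 23), (8, 25)]
Compute completion times and tardiness:
  Job 1: p=8, d=6, C=8, tardiness=max(0,8-6)=2
  Job 2: p=6, d=8, C=14, tardiness=max(0,14-8)=6
  Job 3: p=8, d=12, C=22, tardiness=max(0,22-12)=10
  Job 4: p=7, d=14, C=29, tardiness=max(0,29-14)=15
  Job 5: p=5, d=23, C=34, tardiness=max(0,34-23)=11
  Job 6: p=8, d=25, C=42, tardiness=max(0,42-25)=17
Total tardiness = 61

61


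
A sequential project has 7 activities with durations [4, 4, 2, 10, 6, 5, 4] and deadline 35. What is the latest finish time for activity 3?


LF(activity 3) = deadline - sum of successor durations
Successors: activities 4 through 7 with durations [10, 6, 5, 4]
Sum of successor durations = 25
LF = 35 - 25 = 10

10


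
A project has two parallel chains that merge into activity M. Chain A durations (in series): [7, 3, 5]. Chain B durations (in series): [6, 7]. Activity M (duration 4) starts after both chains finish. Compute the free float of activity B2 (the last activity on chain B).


ES(B2) = sum of predecessors on chain B = 6
EF(B2) = ES + duration = 6 + 7 = 13
Successor of B2 is M. ES(M) = max(sum(A), sum(B)) = max(15, 13) = 15
Free float = ES(successor) - EF(current) = 15 - 13 = 2

2


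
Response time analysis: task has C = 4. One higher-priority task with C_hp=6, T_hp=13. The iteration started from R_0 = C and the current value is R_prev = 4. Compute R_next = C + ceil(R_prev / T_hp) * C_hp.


R_next = C + ceil(R_prev / T_hp) * C_hp
ceil(4 / 13) = ceil(0.3077) = 1
Interference = 1 * 6 = 6
R_next = 4 + 6 = 10

10


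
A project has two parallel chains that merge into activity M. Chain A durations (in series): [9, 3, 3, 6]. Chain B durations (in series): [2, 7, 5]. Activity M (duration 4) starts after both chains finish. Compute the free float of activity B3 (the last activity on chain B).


ES(B3) = sum of predecessors on chain B = 9
EF(B3) = ES + duration = 9 + 5 = 14
Successor of B3 is M. ES(M) = max(sum(A), sum(B)) = max(21, 14) = 21
Free float = ES(successor) - EF(current) = 21 - 14 = 7

7


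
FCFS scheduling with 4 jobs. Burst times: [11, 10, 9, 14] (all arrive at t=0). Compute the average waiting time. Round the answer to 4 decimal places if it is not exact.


FCFS order (as given): [11, 10, 9, 14]
Waiting times:
  Job 1: wait = 0
  Job 2: wait = 11
  Job 3: wait = 21
  Job 4: wait = 30
Sum of waiting times = 62
Average waiting time = 62/4 = 15.5

15.5


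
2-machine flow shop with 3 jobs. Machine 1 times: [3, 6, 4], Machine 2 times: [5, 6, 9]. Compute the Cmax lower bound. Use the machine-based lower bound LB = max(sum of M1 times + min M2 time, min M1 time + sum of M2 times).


LB1 = sum(M1 times) + min(M2 times) = 13 + 5 = 18
LB2 = min(M1 times) + sum(M2 times) = 3 + 20 = 23
Lower bound = max(LB1, LB2) = max(18, 23) = 23

23


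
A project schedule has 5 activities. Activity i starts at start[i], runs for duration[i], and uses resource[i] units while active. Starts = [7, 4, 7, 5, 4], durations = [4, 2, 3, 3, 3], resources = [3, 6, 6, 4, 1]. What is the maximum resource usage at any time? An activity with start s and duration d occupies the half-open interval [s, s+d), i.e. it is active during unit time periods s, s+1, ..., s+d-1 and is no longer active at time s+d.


Each activity i is active on [start_i, start_i + duration_i).
Compute total resource usage per time slot:
  t=0: active resources = [], total = 0
  t=1: active resources = [], total = 0
  t=2: active resources = [], total = 0
  t=3: active resources = [], total = 0
  t=4: active resources = [6, 1], total = 7
  t=5: active resources = [6, 4, 1], total = 11
  t=6: active resources = [4, 1], total = 5
  t=7: active resources = [3, 6, 4], total = 13
  t=8: active resources = [3, 6], total = 9
  t=9: active resources = [3, 6], total = 9
  t=10: active resources = [3], total = 3
Peak resource demand = 13

13


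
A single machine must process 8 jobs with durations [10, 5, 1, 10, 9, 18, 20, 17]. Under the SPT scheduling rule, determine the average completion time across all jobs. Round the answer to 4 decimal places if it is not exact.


Sort jobs by processing time (SPT order): [1, 5, 9, 10, 10, 17, 18, 20]
Compute completion times sequentially:
  Job 1: processing = 1, completes at 1
  Job 2: processing = 5, completes at 6
  Job 3: processing = 9, completes at 15
  Job 4: processing = 10, completes at 25
  Job 5: processing = 10, completes at 35
  Job 6: processing = 17, completes at 52
  Job 7: processing = 18, completes at 70
  Job 8: processing = 20, completes at 90
Sum of completion times = 294
Average completion time = 294/8 = 36.75

36.75


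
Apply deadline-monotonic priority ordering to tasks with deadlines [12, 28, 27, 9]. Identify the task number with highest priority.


Sort tasks by relative deadline (ascending):
  Task 4: deadline = 9
  Task 1: deadline = 12
  Task 3: deadline = 27
  Task 2: deadline = 28
Priority order (highest first): [4, 1, 3, 2]
Highest priority task = 4

4


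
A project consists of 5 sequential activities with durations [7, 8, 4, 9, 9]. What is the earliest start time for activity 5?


Activity 5 starts after activities 1 through 4 complete.
Predecessor durations: [7, 8, 4, 9]
ES = 7 + 8 + 4 + 9 = 28

28


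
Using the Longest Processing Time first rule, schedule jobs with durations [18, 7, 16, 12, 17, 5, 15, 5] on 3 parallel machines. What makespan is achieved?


Sort jobs in decreasing order (LPT): [18, 17, 16, 15, 12, 7, 5, 5]
Assign each job to the least loaded machine:
  Machine 1: jobs [18, 7, 5], load = 30
  Machine 2: jobs [17, 12, 5], load = 34
  Machine 3: jobs [16, 15], load = 31
Makespan = max load = 34

34


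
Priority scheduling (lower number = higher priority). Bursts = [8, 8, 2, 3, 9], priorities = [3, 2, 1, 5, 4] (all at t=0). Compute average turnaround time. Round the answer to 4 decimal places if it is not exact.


Sort by priority (ascending = highest first):
Order: [(1, 2), (2, 8), (3, 8), (4, 9), (5, 3)]
Completion times:
  Priority 1, burst=2, C=2
  Priority 2, burst=8, C=10
  Priority 3, burst=8, C=18
  Priority 4, burst=9, C=27
  Priority 5, burst=3, C=30
Average turnaround = 87/5 = 17.4

17.4


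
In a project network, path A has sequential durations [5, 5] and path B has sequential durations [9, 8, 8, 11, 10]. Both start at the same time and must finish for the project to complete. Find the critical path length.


Path A total = 5 + 5 = 10
Path B total = 9 + 8 + 8 + 11 + 10 = 46
Critical path = longest path = max(10, 46) = 46

46


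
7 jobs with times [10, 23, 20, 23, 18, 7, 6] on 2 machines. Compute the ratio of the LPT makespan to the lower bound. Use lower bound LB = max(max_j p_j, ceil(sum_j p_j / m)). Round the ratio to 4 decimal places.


LPT order: [23, 23, 20, 18, 10, 7, 6]
Machine loads after assignment: [56, 51]
LPT makespan = 56
Lower bound = max(max_job, ceil(total/2)) = max(23, 54) = 54
Ratio = 56 / 54 = 1.037

1.037


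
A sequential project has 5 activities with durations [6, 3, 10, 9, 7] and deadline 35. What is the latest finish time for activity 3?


LF(activity 3) = deadline - sum of successor durations
Successors: activities 4 through 5 with durations [9, 7]
Sum of successor durations = 16
LF = 35 - 16 = 19

19
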